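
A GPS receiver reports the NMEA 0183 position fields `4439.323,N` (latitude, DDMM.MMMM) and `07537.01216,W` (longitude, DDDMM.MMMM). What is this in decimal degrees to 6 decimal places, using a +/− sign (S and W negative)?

44.655383, -75.616869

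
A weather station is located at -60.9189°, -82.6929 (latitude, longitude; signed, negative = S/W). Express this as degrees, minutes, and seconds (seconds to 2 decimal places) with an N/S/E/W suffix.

60°55′8.04″ S, 82°41′34.44″ W

Latitude is negative → S; |value| = 60.918900
φ: whole degrees 60; 55.13400′ → 55′ and 8.0400″
Longitude is negative → W; |value| = 82.692900
Longitude: 0.692900° → 41.57400′; 0.57400 × 60 = 34.4400″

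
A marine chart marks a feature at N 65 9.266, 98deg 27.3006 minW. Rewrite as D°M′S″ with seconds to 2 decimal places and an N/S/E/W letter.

65°09′15.96″ N, 98°27′18.04″ W

Latitude: fractional minutes 0.26600 × 60 = 15.9600″
λ: 27.30060′ → 27′ and 0.30060 × 60 = 18.0360″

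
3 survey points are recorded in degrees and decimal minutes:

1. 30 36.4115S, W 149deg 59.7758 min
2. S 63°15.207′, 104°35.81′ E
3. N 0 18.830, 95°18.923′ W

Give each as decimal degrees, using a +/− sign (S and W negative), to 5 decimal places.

Point 1:
  Lat: 36.4115′ = 0.606858°; total 30.606858
  S ⇒ negate
  λ: 149 + 59.7758/60 = 149.996263
  W ⇒ negate
Point 2:
  Latitude: 63 + 15.207/60 = 63.253450
  hemisphere S, so the sign is −
  Lon: 104 + 35.81/60 = 104.596833
  E ⇒ keep positive
Point 3:
  φ: 18.83′ = 0.313833°; total 0.313833
  N → positive
  Longitude: 95 + 18.923/60 = 95.315383
  hemisphere W, so the sign is −

1. -30.60686, -149.99626
2. -63.25345, 104.59683
3. 0.31383, -95.31538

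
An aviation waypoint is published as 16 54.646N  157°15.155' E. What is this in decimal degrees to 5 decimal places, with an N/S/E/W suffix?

Latitude: 16 + 54.646/60 = 16.910767
Lon: 15.155′ = 0.252583°; total 157.252583

16.91077° N, 157.25258° E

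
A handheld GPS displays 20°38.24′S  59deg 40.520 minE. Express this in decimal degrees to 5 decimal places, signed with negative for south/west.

Lat: 20 + 38.24/60 = 20.637333
S → negative
λ: 59 + 40.52/60 = 59.675333
E ⇒ keep positive

-20.63733, 59.67533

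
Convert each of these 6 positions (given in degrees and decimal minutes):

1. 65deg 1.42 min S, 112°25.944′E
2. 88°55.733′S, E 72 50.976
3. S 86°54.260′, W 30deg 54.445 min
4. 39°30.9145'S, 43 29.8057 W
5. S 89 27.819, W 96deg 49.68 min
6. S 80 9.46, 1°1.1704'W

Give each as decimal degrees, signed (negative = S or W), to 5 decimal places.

Point 1:
  Lat: 1.42′ = 0.023667°; total 65.023667
  S → negative
  Longitude: 112 + 25.944/60 = 112.432400
  E ⇒ keep positive
Point 2:
  Lat: 88 + 55.733/60 = 88.928883
  S ⇒ negate
  λ: 72 + 50.976/60 = 72.849600
  E ⇒ keep positive
Point 3:
  Lat: 86 + 54.26/60 = 86.904333
  S ⇒ negate
  λ: 30 + 54.445/60 = 30.907417
  W ⇒ negate
Point 4:
  Latitude: 30.9145′ = 0.515242°; total 39.515242
  S ⇒ negate
  Lon: 43 + 29.8057/60 = 43.496762
  W ⇒ negate
Point 5:
  Latitude: 27.819′ = 0.463650°; total 89.463650
  hemisphere S, so the sign is −
  Longitude: 49.68′ = 0.828000°; total 96.828000
  W → negative
Point 6:
  Lat: 9.46′ = 0.157667°; total 80.157667
  S → negative
  λ: 1.1704′ = 0.019507°; total 1.019507
  W ⇒ negate

1. -65.02367, 112.43240
2. -88.92888, 72.84960
3. -86.90433, -30.90742
4. -39.51524, -43.49676
5. -89.46365, -96.82800
6. -80.15767, -1.01951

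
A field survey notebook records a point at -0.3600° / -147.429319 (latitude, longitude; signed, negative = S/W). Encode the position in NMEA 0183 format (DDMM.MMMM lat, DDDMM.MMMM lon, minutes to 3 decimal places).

0021.600,S / 14725.759,W

Latitude is negative → S; |value| = 0.360000
φ: fractional part 0.360000 → 21.60000 minutes
Longitude is negative → W; |value| = 147.429319
Lon: minutes = (147.429319 − 147) × 60 = 25.75914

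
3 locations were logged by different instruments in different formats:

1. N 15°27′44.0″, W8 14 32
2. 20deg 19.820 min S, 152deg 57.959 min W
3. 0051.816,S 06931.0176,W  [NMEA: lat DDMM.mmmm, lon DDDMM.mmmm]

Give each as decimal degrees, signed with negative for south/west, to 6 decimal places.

1. 15.462222, -8.242222
2. -20.330333, -152.965983
3. -0.863600, -69.516960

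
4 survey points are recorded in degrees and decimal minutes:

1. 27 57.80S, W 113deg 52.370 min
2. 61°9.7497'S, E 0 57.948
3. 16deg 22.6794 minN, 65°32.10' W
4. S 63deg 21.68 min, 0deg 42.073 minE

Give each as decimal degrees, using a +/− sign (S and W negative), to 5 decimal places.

1. -27.96333, -113.87283
2. -61.16250, 0.96580
3. 16.37799, -65.53500
4. -63.36133, 0.70122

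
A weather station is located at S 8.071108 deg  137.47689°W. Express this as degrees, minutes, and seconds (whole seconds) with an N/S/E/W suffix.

Lat: 0.071108 × 60 = 4.26648′ → 4′, remainder × 60 = 15.99″
λ: 0.476890 × 60 = 28.61340′ → 28′, remainder × 60 = 36.80″

8°04′16″ S, 137°28′37″ W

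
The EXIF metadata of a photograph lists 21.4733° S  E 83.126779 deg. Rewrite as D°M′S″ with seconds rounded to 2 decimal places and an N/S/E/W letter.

21°28′23.88″ S, 83°07′36.40″ E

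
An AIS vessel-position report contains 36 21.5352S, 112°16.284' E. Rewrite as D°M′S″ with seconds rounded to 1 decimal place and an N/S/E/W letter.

φ: fractional minutes 0.53520 × 60 = 32.112″
Lon: 16.28400′ → 16′ and 0.28400 × 60 = 17.040″

36°21′32.1″ S, 112°16′17.0″ E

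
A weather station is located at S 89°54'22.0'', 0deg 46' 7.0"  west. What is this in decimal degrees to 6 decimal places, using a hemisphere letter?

φ: 54′ + 22″ = 54.36667′; 89 + 54.36667/60 = 89.9061111
Lon: 0° + 46/60 + 7/3600 = 0 + 0.766667 + 0.001944 = 0.7686111

89.906111° S, 0.768611° W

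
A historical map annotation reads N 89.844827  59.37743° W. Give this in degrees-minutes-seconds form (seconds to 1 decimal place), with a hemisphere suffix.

Latitude: 0.844827 × 60 = 50.68962′ → 50′, remainder × 60 = 41.377″
λ: 0.377430 × 60 = 22.64580′ → 22′, remainder × 60 = 38.748″

89°50′41.4″ N, 59°22′38.7″ W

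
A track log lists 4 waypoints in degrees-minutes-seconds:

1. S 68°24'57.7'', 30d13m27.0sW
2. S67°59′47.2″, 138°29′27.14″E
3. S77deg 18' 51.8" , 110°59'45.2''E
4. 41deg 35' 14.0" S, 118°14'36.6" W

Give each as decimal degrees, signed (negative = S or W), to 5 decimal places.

Point 1:
  Latitude: 24′ + 57.7″ = 24.96167′; 68 + 24.96167/60 = 68.416028
  hemisphere S, so the sign is −
  λ: 30° + 13/60 + 27/3600 = 30 + 0.216667 + 0.007500 = 30.224167
  W ⇒ negate
Point 2:
  Lat: 67° + 59/60 + 47.2/3600 = 67 + 0.983333 + 0.013111 = 67.996444
  hemisphere S, so the sign is −
  λ: 29′ + 27.14″ = 29.45233′; 138 + 29.45233/60 = 138.490872
  E ⇒ keep positive
Point 3:
  φ: 77° + 18/60 + 51.8/3600 = 77 + 0.300000 + 0.014389 = 77.314389
  hemisphere S, so the sign is −
  λ: 59′ + 45.2″ = 59.75333′; 110 + 59.75333/60 = 110.995889
  E → positive
Point 4:
  φ: 41° + 35/60 + 14/3600 = 41 + 0.583333 + 0.003889 = 41.587222
  S ⇒ negate
  λ: 14′ + 36.6″ = 14.61000′; 118 + 14.61000/60 = 118.243500
  W → negative

1. -68.41603, -30.22417
2. -67.99644, 138.49087
3. -77.31439, 110.99589
4. -41.58722, -118.24350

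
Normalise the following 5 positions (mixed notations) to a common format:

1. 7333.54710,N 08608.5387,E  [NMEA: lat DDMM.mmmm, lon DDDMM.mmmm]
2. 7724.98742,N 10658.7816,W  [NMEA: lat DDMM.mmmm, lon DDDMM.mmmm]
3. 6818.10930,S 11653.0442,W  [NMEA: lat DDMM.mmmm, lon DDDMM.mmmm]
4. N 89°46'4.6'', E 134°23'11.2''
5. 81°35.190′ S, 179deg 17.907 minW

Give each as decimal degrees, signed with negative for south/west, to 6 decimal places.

Point 1:
  φ: split at 2 digits → 73° and 33.5471′; 73 + 33.5471/60 = 73.5591183
  N ⇒ keep positive
  λ: split at 3 digits → 086° and 8.5387′; 86 + 8.5387/60 = 86.1423117
  E ⇒ keep positive
Point 2:
  Latitude: degrees = first 2 digits = 77, minutes = 24.98742; 77 + 24.98742/60 = 77.4164570
  N ⇒ keep positive
  λ: degrees = first 3 digits = 106, minutes = 58.7816; 106 + 58.7816/60 = 106.9796933
  W ⇒ negate
Point 3:
  φ: split at 2 digits → 68° and 18.1093′; 68 + 18.1093/60 = 68.3018217
  S ⇒ negate
  Longitude: split at 3 digits → 116° and 53.0442′; 116 + 53.0442/60 = 116.8840700
  W → negative
Point 4:
  Lat: 89 + 46/60 + 4.6/3600 = 89.7679444
  N ⇒ keep positive
  λ: 134° + 23/60 + 11.2/3600 = 134 + 0.383333 + 0.003111 = 134.3864444
  E ⇒ keep positive
Point 5:
  Latitude: 81 + 35.19/60 = 81.5865000
  S → negative
  λ: 179 + 17.907/60 = 179.2984500
  W ⇒ negate

1. 73.559118, 86.142312
2. 77.416457, -106.979693
3. -68.301822, -116.884070
4. 89.767944, 134.386444
5. -81.586500, -179.298450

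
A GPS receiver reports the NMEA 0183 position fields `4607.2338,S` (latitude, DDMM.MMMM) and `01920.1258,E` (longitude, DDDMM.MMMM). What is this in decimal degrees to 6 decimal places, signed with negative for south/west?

-46.120563, 19.335430

Lat: split at 2 digits → 46° and 7.2338′; 46 + 7.2338/60 = 46.1205633
hemisphere S, so the sign is −
λ: split at 3 digits → 019° and 20.1258′; 19 + 20.1258/60 = 19.3354300
E → positive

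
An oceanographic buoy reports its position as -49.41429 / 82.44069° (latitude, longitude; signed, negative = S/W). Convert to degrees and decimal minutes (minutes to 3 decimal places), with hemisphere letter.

Latitude is negative → S; |value| = 49.414290
Latitude: minutes = (49.414290 − 49) × 60 = 24.85740
Longitude: fractional part 0.440690 → 26.44140 minutes

49° 24.857′ S, 82° 26.441′ E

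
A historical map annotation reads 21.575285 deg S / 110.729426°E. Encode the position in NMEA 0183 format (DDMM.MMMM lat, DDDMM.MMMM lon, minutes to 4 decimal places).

Latitude: fractional part 0.575285 → 34.517100 minutes
Longitude: 110° + 0.729426 × 60 = 110° 43.765560′

2134.5171,S / 11043.7656,E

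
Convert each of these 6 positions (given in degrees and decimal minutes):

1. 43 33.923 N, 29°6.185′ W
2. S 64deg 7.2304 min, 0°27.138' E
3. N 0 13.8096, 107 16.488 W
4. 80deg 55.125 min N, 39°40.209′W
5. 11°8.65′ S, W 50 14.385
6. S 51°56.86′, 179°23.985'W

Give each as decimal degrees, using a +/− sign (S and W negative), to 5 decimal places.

Point 1:
  Latitude: 43 + 33.923/60 = 43.565383
  N ⇒ keep positive
  Lon: 6.185′ = 0.103083°; total 29.103083
  hemisphere W, so the sign is −
Point 2:
  φ: 64 + 7.2304/60 = 64.120507
  hemisphere S, so the sign is −
  λ: 27.138′ = 0.452300°; total 0.452300
  E → positive
Point 3:
  Lat: 0 + 13.8096/60 = 0.230160
  N → positive
  Lon: 107 + 16.488/60 = 107.274800
  hemisphere W, so the sign is −
Point 4:
  Lat: 80 + 55.125/60 = 80.918750
  N ⇒ keep positive
  Lon: 40.209′ = 0.670150°; total 39.670150
  W → negative
Point 5:
  φ: 11 + 8.65/60 = 11.144167
  hemisphere S, so the sign is −
  λ: 50 + 14.385/60 = 50.239750
  W ⇒ negate
Point 6:
  Latitude: 56.86′ = 0.947667°; total 51.947667
  S → negative
  Lon: 179 + 23.985/60 = 179.399750
  W → negative

1. 43.56538, -29.10308
2. -64.12051, 0.45230
3. 0.23016, -107.27480
4. 80.91875, -39.67015
5. -11.14417, -50.23975
6. -51.94767, -179.39975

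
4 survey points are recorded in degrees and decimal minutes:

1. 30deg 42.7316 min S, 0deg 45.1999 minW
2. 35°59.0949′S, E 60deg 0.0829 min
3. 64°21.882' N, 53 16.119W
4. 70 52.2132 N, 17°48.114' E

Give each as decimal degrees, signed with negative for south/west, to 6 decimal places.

1. -30.712193, -0.753332
2. -35.984915, 60.001382
3. 64.364700, -53.268650
4. 70.870220, 17.801900

Point 1:
  φ: 30 + 42.7316/60 = 30.7121933
  S → negative
  λ: 45.1999′ = 0.753332°; total 0.7533317
  W ⇒ negate
Point 2:
  Latitude: 35 + 59.0949/60 = 35.9849150
  S → negative
  λ: 0.0829′ = 0.001382°; total 60.0013817
  E → positive
Point 3:
  Lat: 64 + 21.882/60 = 64.3647000
  N ⇒ keep positive
  Lon: 53 + 16.119/60 = 53.2686500
  W ⇒ negate
Point 4:
  Lat: 52.2132′ = 0.870220°; total 70.8702200
  N → positive
  λ: 17 + 48.114/60 = 17.8019000
  E ⇒ keep positive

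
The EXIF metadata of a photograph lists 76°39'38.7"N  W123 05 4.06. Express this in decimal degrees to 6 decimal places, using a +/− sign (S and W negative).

76.660750, -123.084461

Latitude: 76° + 39/60 + 38.7/3600 = 76 + 0.650000 + 0.010750 = 76.6607500
N → positive
Lon: 5′ + 4.06″ = 5.06767′; 123 + 5.06767/60 = 123.0844611
W → negative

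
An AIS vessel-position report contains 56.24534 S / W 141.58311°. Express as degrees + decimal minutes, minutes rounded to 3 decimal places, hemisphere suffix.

Latitude: 56° + 0.245340 × 60 = 56° 14.72040′
Lon: fractional part 0.583110 → 34.98660 minutes

56° 14.720′ S, 141° 34.987′ W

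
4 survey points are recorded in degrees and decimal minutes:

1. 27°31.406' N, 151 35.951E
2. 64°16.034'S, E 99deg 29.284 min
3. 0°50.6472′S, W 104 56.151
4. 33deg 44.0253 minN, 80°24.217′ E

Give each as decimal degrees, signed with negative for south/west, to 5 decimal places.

1. 27.52343, 151.59918
2. -64.26723, 99.48807
3. -0.84412, -104.93585
4. 33.73376, 80.40362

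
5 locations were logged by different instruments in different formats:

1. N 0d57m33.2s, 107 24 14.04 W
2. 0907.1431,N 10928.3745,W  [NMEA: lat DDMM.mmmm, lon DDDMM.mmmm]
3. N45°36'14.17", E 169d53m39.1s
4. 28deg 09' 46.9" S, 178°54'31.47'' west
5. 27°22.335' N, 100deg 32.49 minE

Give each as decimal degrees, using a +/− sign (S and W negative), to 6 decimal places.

1. 0.959222, -107.403900
2. 9.119052, -109.472908
3. 45.603936, 169.894194
4. -28.163028, -178.908742
5. 27.372250, 100.541500

Point 1:
  Latitude: 0 + 57/60 + 33.2/3600 = 0.9592222
  N → positive
  λ: 24′ + 14.04″ = 24.23400′; 107 + 24.23400/60 = 107.4039000
  W → negative
Point 2:
  φ: split at 2 digits → 09° and 7.1431′; 9 + 7.1431/60 = 9.1190517
  N ⇒ keep positive
  Longitude: degrees = first 3 digits = 109, minutes = 28.3745; 109 + 28.3745/60 = 109.4729083
  W → negative
Point 3:
  Lat: 45° + 36/60 + 14.17/3600 = 45 + 0.600000 + 0.003936 = 45.6039361
  N ⇒ keep positive
  Lon: 53′ + 39.1″ = 53.65167′; 169 + 53.65167/60 = 169.8941944
  E ⇒ keep positive
Point 4:
  Latitude: 9′ + 46.9″ = 9.78167′; 28 + 9.78167/60 = 28.1630278
  hemisphere S, so the sign is −
  λ: 54′ + 31.47″ = 54.52450′; 178 + 54.52450/60 = 178.9087417
  W → negative
Point 5:
  Latitude: 22.335′ = 0.372250°; total 27.3722500
  N → positive
  Longitude: 100 + 32.49/60 = 100.5415000
  E ⇒ keep positive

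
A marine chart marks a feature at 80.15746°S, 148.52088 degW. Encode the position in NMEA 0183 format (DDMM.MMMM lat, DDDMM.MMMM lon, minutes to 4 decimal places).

8009.4476,S / 14831.2528,W

Lat: 80° + 0.157460 × 60 = 80° 9.447600′
Lon: minutes = (148.520880 − 148) × 60 = 31.252800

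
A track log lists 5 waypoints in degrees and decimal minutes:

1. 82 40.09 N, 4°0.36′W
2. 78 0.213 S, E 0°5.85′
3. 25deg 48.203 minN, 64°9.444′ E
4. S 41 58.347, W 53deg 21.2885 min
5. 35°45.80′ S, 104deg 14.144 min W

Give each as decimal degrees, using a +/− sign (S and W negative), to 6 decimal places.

Point 1:
  Latitude: 40.09′ = 0.668167°; total 82.6681667
  N ⇒ keep positive
  Lon: 4 + 0.36/60 = 4.0060000
  W → negative
Point 2:
  Latitude: 78 + 0.213/60 = 78.0035500
  S ⇒ negate
  Longitude: 0 + 5.85/60 = 0.0975000
  E ⇒ keep positive
Point 3:
  Latitude: 25 + 48.203/60 = 25.8033833
  N → positive
  λ: 64 + 9.444/60 = 64.1574000
  E → positive
Point 4:
  φ: 58.347′ = 0.972450°; total 41.9724500
  S ⇒ negate
  λ: 21.2885′ = 0.354808°; total 53.3548083
  hemisphere W, so the sign is −
Point 5:
  Lat: 35 + 45.8/60 = 35.7633333
  S ⇒ negate
  λ: 14.144′ = 0.235733°; total 104.2357333
  hemisphere W, so the sign is −

1. 82.668167, -4.006000
2. -78.003550, 0.097500
3. 25.803383, 64.157400
4. -41.972450, -53.354808
5. -35.763333, -104.235733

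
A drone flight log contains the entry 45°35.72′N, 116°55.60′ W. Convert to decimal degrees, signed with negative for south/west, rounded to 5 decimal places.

Latitude: 45 + 35.72/60 = 45.595333
N ⇒ keep positive
Lon: 116 + 55.6/60 = 116.926667
W → negative

45.59533, -116.92667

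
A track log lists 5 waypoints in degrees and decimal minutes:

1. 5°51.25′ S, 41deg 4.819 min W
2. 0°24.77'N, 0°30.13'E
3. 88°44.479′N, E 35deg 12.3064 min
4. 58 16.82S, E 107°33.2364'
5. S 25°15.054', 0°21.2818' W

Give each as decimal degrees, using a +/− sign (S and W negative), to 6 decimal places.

1. -5.854167, -41.080317
2. 0.412833, 0.502167
3. 88.741317, 35.205107
4. -58.280333, 107.553940
5. -25.250900, -0.354697

Point 1:
  Latitude: 5 + 51.25/60 = 5.8541667
  S ⇒ negate
  Longitude: 41 + 4.819/60 = 41.0803167
  W → negative
Point 2:
  Latitude: 24.77′ = 0.412833°; total 0.4128333
  N ⇒ keep positive
  Lon: 0 + 30.13/60 = 0.5021667
  E ⇒ keep positive
Point 3:
  Lat: 88 + 44.479/60 = 88.7413167
  N ⇒ keep positive
  Longitude: 12.3064′ = 0.205107°; total 35.2051067
  E ⇒ keep positive
Point 4:
  Latitude: 58 + 16.82/60 = 58.2803333
  S → negative
  Longitude: 107 + 33.2364/60 = 107.5539400
  E → positive
Point 5:
  Latitude: 15.054′ = 0.250900°; total 25.2509000
  S ⇒ negate
  Lon: 0 + 21.2818/60 = 0.3546967
  hemisphere W, so the sign is −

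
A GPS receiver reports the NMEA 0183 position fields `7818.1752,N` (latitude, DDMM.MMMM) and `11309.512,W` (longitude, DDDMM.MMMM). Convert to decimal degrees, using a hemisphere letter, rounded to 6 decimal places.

78.302920° N, 113.158533° W

Lat: degrees = first 2 digits = 78, minutes = 18.1752; 78 + 18.1752/60 = 78.3029200
Longitude: degrees = first 3 digits = 113, minutes = 9.512; 113 + 9.512/60 = 113.1585333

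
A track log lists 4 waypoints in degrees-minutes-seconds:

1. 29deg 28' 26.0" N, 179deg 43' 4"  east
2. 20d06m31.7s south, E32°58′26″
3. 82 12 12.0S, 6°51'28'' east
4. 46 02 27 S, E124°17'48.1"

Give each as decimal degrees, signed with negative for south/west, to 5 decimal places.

Point 1:
  φ: 28′ + 26″ = 28.43333′; 29 + 28.43333/60 = 29.473889
  N → positive
  Longitude: 43′ + 4″ = 43.06667′; 179 + 43.06667/60 = 179.717778
  E ⇒ keep positive
Point 2:
  Latitude: 20° + 6/60 + 31.7/3600 = 20 + 0.100000 + 0.008806 = 20.108806
  hemisphere S, so the sign is −
  Longitude: 32 + 58/60 + 26/3600 = 32.973889
  E ⇒ keep positive
Point 3:
  Latitude: 82 + 12/60 + 12/3600 = 82.203333
  S → negative
  Longitude: 6° + 51/60 + 28/3600 = 6 + 0.850000 + 0.007778 = 6.857778
  E → positive
Point 4:
  Latitude: 46 + 2/60 + 27/3600 = 46.040833
  S → negative
  Longitude: 17′ + 48.1″ = 17.80167′; 124 + 17.80167/60 = 124.296694
  E → positive

1. 29.47389, 179.71778
2. -20.10881, 32.97389
3. -82.20333, 6.85778
4. -46.04083, 124.29669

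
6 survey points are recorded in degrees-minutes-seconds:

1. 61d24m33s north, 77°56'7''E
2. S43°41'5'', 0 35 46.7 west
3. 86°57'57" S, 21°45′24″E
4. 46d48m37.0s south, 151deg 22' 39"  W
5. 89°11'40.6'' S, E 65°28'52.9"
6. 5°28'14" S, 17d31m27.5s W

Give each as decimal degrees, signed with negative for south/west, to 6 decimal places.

1. 61.409167, 77.935278
2. -43.684722, -0.596306
3. -86.965833, 21.756667
4. -46.810278, -151.377500
5. -89.194611, 65.481361
6. -5.470556, -17.524306

Point 1:
  Lat: 61 + 24/60 + 33/3600 = 61.4091667
  N ⇒ keep positive
  λ: 77° + 56/60 + 7/3600 = 77 + 0.933333 + 0.001944 = 77.9352778
  E ⇒ keep positive
Point 2:
  φ: 43 + 41/60 + 5/3600 = 43.6847222
  S → negative
  λ: 0 + 35/60 + 46.7/3600 = 0.5963056
  hemisphere W, so the sign is −
Point 3:
  Lat: 86° + 57/60 + 57/3600 = 86 + 0.950000 + 0.015833 = 86.9658333
  S ⇒ negate
  λ: 21° + 45/60 + 24/3600 = 21 + 0.750000 + 0.006667 = 21.7566667
  E → positive
Point 4:
  Lat: 46° + 48/60 + 37/3600 = 46 + 0.800000 + 0.010278 = 46.8102778
  S → negative
  Longitude: 151 + 22/60 + 39/3600 = 151.3775000
  W → negative
Point 5:
  Lat: 89 + 11/60 + 40.6/3600 = 89.1946111
  hemisphere S, so the sign is −
  λ: 28′ + 52.9″ = 28.88167′; 65 + 28.88167/60 = 65.4813611
  E → positive
Point 6:
  φ: 5° + 28/60 + 14/3600 = 5 + 0.466667 + 0.003889 = 5.4705556
  hemisphere S, so the sign is −
  Longitude: 17° + 31/60 + 27.5/3600 = 17 + 0.516667 + 0.007639 = 17.5243056
  hemisphere W, so the sign is −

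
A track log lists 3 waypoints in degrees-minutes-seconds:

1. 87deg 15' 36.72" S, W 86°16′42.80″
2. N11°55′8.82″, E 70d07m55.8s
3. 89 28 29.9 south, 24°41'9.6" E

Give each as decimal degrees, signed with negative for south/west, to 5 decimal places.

1. -87.26020, -86.27856
2. 11.91912, 70.13217
3. -89.47497, 24.68600

Point 1:
  φ: 87 + 15/60 + 36.72/3600 = 87.260200
  S ⇒ negate
  Lon: 16′ + 42.8″ = 16.71333′; 86 + 16.71333/60 = 86.278556
  W → negative
Point 2:
  Latitude: 55′ + 8.82″ = 55.14700′; 11 + 55.14700/60 = 11.919117
  N ⇒ keep positive
  λ: 70° + 7/60 + 55.8/3600 = 70 + 0.116667 + 0.015500 = 70.132167
  E ⇒ keep positive
Point 3:
  φ: 89 + 28/60 + 29.9/3600 = 89.474972
  hemisphere S, so the sign is −
  λ: 24° + 41/60 + 9.6/3600 = 24 + 0.683333 + 0.002667 = 24.686000
  E ⇒ keep positive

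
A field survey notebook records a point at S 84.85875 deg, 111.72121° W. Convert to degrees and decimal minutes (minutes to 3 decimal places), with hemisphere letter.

84° 51.525′ S, 111° 43.273′ W

φ: minutes = (84.858750 − 84) × 60 = 51.52500
λ: fractional part 0.721210 → 43.27260 minutes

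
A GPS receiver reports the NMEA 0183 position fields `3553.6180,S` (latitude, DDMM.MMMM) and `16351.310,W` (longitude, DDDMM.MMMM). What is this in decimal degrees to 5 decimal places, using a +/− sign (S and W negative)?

φ: degrees = first 2 digits = 35, minutes = 53.618; 35 + 53.618/60 = 35.893633
S ⇒ negate
Longitude: split at 3 digits → 163° and 51.31′; 163 + 51.31/60 = 163.855167
hemisphere W, so the sign is −

-35.89363, -163.85517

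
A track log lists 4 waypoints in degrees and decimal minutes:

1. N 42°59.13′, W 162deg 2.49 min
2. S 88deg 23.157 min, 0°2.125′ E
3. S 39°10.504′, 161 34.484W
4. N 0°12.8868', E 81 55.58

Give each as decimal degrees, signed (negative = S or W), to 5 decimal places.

Point 1:
  φ: 59.13′ = 0.985500°; total 42.985500
  N → positive
  λ: 2.49′ = 0.041500°; total 162.041500
  hemisphere W, so the sign is −
Point 2:
  Latitude: 88 + 23.157/60 = 88.385950
  hemisphere S, so the sign is −
  Longitude: 0 + 2.125/60 = 0.035417
  E → positive
Point 3:
  Latitude: 39 + 10.504/60 = 39.175067
  S → negative
  λ: 34.484′ = 0.574733°; total 161.574733
  hemisphere W, so the sign is −
Point 4:
  Latitude: 0 + 12.8868/60 = 0.214780
  N → positive
  Longitude: 81 + 55.58/60 = 81.926333
  E → positive

1. 42.98550, -162.04150
2. -88.38595, 0.03542
3. -39.17507, -161.57473
4. 0.21478, 81.92633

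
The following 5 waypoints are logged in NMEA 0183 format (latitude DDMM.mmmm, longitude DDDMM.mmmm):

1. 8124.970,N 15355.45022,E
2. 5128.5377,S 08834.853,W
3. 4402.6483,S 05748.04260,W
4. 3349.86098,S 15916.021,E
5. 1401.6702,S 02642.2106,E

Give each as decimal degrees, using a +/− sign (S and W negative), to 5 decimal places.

1. 81.41617, 153.92417
2. -51.47563, -88.58088
3. -44.04414, -57.80071
4. -33.83102, 159.26702
5. -14.02784, 26.70351

Point 1:
  φ: split at 2 digits → 81° and 24.97′; 81 + 24.97/60 = 81.416167
  N ⇒ keep positive
  Longitude: degrees = first 3 digits = 153, minutes = 55.45022; 153 + 55.45022/60 = 153.924170
  E → positive
Point 2:
  Lat: degrees = first 2 digits = 51, minutes = 28.5377; 51 + 28.5377/60 = 51.475628
  hemisphere S, so the sign is −
  Longitude: split at 3 digits → 088° and 34.853′; 88 + 34.853/60 = 88.580883
  W → negative
Point 3:
  φ: degrees = first 2 digits = 44, minutes = 2.6483; 44 + 2.6483/60 = 44.044138
  hemisphere S, so the sign is −
  Lon: split at 3 digits → 057° and 48.0426′; 57 + 48.0426/60 = 57.800710
  hemisphere W, so the sign is −
Point 4:
  Latitude: split at 2 digits → 33° and 49.86098′; 33 + 49.86098/60 = 33.831016
  hemisphere S, so the sign is −
  Lon: split at 3 digits → 159° and 16.021′; 159 + 16.021/60 = 159.267017
  E ⇒ keep positive
Point 5:
  Latitude: split at 2 digits → 14° and 1.6702′; 14 + 1.6702/60 = 14.027837
  S → negative
  λ: degrees = first 3 digits = 26, minutes = 42.2106; 26 + 42.2106/60 = 26.703510
  E ⇒ keep positive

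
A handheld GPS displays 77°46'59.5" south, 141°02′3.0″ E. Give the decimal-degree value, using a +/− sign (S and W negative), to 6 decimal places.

φ: 77 + 46/60 + 59.5/3600 = 77.7831944
S → negative
λ: 141 + 2/60 + 3/3600 = 141.0341667
E ⇒ keep positive

-77.783194, 141.034167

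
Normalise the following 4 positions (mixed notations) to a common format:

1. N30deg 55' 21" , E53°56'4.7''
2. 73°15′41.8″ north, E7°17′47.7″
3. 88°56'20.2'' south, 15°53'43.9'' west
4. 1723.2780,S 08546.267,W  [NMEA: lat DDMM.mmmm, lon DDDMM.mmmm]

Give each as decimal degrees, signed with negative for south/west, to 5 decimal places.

Point 1:
  Latitude: 30° + 55/60 + 21/3600 = 30 + 0.916667 + 0.005833 = 30.922500
  N ⇒ keep positive
  Longitude: 53° + 56/60 + 4.7/3600 = 53 + 0.933333 + 0.001306 = 53.934639
  E ⇒ keep positive
Point 2:
  Lat: 73 + 15/60 + 41.8/3600 = 73.261611
  N ⇒ keep positive
  Longitude: 7 + 17/60 + 47.7/3600 = 7.296583
  E → positive
Point 3:
  φ: 88 + 56/60 + 20.2/3600 = 88.938944
  hemisphere S, so the sign is −
  Longitude: 15° + 53/60 + 43.9/3600 = 15 + 0.883333 + 0.012194 = 15.895528
  hemisphere W, so the sign is −
Point 4:
  Latitude: split at 2 digits → 17° and 23.278′; 17 + 23.278/60 = 17.387967
  S → negative
  Lon: degrees = first 3 digits = 85, minutes = 46.267; 85 + 46.267/60 = 85.771117
  hemisphere W, so the sign is −

1. 30.92250, 53.93464
2. 73.26161, 7.29658
3. -88.93894, -15.89553
4. -17.38797, -85.77112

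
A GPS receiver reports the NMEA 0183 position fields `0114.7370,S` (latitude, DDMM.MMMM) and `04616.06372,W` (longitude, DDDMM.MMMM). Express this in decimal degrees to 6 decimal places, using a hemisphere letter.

1.245617° S, 46.267729° W

Latitude: split at 2 digits → 01° and 14.737′; 1 + 14.737/60 = 1.2456167
λ: degrees = first 3 digits = 46, minutes = 16.06372; 46 + 16.06372/60 = 46.2677287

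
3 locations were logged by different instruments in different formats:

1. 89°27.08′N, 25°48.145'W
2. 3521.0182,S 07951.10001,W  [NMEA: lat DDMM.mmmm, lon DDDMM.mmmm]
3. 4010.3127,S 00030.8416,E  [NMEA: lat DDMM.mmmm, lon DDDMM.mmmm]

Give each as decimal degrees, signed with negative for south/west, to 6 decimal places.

1. 89.451333, -25.802417
2. -35.350303, -79.851667
3. -40.171878, 0.514027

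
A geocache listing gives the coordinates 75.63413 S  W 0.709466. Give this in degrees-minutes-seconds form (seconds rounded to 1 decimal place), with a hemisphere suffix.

φ: whole degrees 75; 38.04780′ → 38′ and 2.868″
Longitude: 0.709466 × 60 = 42.56796′ → 42′, remainder × 60 = 34.078″

75°38′2.9″ S, 0°42′34.1″ W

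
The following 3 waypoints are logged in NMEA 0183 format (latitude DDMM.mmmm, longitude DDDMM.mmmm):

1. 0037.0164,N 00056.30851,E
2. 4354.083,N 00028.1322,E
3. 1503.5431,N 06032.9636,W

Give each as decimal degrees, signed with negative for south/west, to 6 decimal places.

Point 1:
  Latitude: degrees = first 2 digits = 0, minutes = 37.0164; 0 + 37.0164/60 = 0.6169400
  N → positive
  λ: degrees = first 3 digits = 0, minutes = 56.30851; 0 + 56.30851/60 = 0.9384752
  E → positive
Point 2:
  Lat: degrees = first 2 digits = 43, minutes = 54.083; 43 + 54.083/60 = 43.9013833
  N ⇒ keep positive
  Lon: split at 3 digits → 000° and 28.1322′; 0 + 28.1322/60 = 0.4688700
  E → positive
Point 3:
  Latitude: split at 2 digits → 15° and 3.5431′; 15 + 3.5431/60 = 15.0590517
  N ⇒ keep positive
  Lon: degrees = first 3 digits = 60, minutes = 32.9636; 60 + 32.9636/60 = 60.5493933
  W → negative

1. 0.616940, 0.938475
2. 43.901383, 0.468870
3. 15.059052, -60.549393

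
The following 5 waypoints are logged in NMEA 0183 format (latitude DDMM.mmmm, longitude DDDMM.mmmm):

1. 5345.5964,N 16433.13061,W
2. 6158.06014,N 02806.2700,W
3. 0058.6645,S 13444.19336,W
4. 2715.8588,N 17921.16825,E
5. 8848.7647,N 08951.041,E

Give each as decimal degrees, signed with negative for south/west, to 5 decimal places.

1. 53.75994, -164.55218
2. 61.96767, -28.10450
3. -0.97774, -134.73656
4. 27.26431, 179.35280
5. 88.81275, 89.85068

Point 1:
  Latitude: split at 2 digits → 53° and 45.5964′; 53 + 45.5964/60 = 53.759940
  N ⇒ keep positive
  Lon: split at 3 digits → 164° and 33.13061′; 164 + 33.13061/60 = 164.552177
  hemisphere W, so the sign is −
Point 2:
  φ: split at 2 digits → 61° and 58.06014′; 61 + 58.06014/60 = 61.967669
  N → positive
  Lon: split at 3 digits → 028° and 6.27′; 28 + 6.27/60 = 28.104500
  W ⇒ negate
Point 3:
  Lat: split at 2 digits → 00° and 58.6645′; 0 + 58.6645/60 = 0.977742
  S → negative
  Lon: degrees = first 3 digits = 134, minutes = 44.19336; 134 + 44.19336/60 = 134.736556
  W → negative
Point 4:
  φ: split at 2 digits → 27° and 15.8588′; 27 + 15.8588/60 = 27.264313
  N → positive
  λ: degrees = first 3 digits = 179, minutes = 21.16825; 179 + 21.16825/60 = 179.352804
  E → positive
Point 5:
  φ: degrees = first 2 digits = 88, minutes = 48.7647; 88 + 48.7647/60 = 88.812745
  N → positive
  Lon: degrees = first 3 digits = 89, minutes = 51.041; 89 + 51.041/60 = 89.850683
  E ⇒ keep positive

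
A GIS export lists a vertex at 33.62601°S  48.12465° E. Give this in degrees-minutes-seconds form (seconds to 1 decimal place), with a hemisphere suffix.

33°37′33.6″ S, 48°07′28.7″ E

Latitude: 0.626010° → 37.56060′; 0.56060 × 60 = 33.636″
Longitude: 0.124650° → 7.47900′; 0.47900 × 60 = 28.740″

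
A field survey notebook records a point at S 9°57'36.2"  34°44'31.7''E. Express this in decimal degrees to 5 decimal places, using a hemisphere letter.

9.96006° S, 34.74214° E

Lat: 57′ + 36.2″ = 57.60333′; 9 + 57.60333/60 = 9.960056
Longitude: 44′ + 31.7″ = 44.52833′; 34 + 44.52833/60 = 34.742139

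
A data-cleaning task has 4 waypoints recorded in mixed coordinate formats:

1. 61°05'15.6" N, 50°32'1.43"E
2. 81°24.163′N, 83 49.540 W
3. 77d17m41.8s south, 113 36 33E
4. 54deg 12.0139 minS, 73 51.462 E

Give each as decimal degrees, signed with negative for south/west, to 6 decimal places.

Point 1:
  φ: 61 + 5/60 + 15.6/3600 = 61.0876667
  N ⇒ keep positive
  Longitude: 50° + 32/60 + 1.43/3600 = 50 + 0.533333 + 0.000397 = 50.5337306
  E → positive
Point 2:
  Lat: 81 + 24.163/60 = 81.4027167
  N → positive
  Lon: 49.54′ = 0.825667°; total 83.8256667
  hemisphere W, so the sign is −
Point 3:
  φ: 17′ + 41.8″ = 17.69667′; 77 + 17.69667/60 = 77.2949444
  S ⇒ negate
  Longitude: 113 + 36/60 + 33/3600 = 113.6091667
  E ⇒ keep positive
Point 4:
  φ: 12.0139′ = 0.200232°; total 54.2002317
  S → negative
  Longitude: 73 + 51.462/60 = 73.8577000
  E ⇒ keep positive

1. 61.087667, 50.533731
2. 81.402717, -83.825667
3. -77.294944, 113.609167
4. -54.200232, 73.857700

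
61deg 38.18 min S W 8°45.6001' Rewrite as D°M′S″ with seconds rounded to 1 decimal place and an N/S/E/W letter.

61°38′10.8″ S, 8°45′36.0″ W

Lat: fractional minutes 0.18000 × 60 = 10.800″
Lon: fractional minutes 0.60010 × 60 = 36.006″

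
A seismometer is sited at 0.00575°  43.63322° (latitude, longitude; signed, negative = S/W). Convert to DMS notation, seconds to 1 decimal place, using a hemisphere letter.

0°00′20.7″ N, 43°37′59.6″ E

Lat: 0.005750° → 0.34500′; 0.34500 × 60 = 20.700″
λ: 0.633220° → 37.99320′; 0.99320 × 60 = 59.592″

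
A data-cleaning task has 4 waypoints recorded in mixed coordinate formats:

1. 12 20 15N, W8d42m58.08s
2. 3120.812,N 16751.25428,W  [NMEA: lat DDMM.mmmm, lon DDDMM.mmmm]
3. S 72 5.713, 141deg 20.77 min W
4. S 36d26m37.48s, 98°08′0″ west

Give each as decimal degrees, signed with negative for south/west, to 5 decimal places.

Point 1:
  Latitude: 20′ + 15″ = 20.25000′; 12 + 20.25000/60 = 12.337500
  N ⇒ keep positive
  Lon: 8° + 42/60 + 58.08/3600 = 8 + 0.700000 + 0.016133 = 8.716133
  W ⇒ negate
Point 2:
  φ: degrees = first 2 digits = 31, minutes = 20.812; 31 + 20.812/60 = 31.346867
  N ⇒ keep positive
  λ: degrees = first 3 digits = 167, minutes = 51.25428; 167 + 51.25428/60 = 167.854238
  hemisphere W, so the sign is −
Point 3:
  φ: 72 + 5.713/60 = 72.095217
  hemisphere S, so the sign is −
  Longitude: 141 + 20.77/60 = 141.346167
  W → negative
Point 4:
  Latitude: 26′ + 37.48″ = 26.62467′; 36 + 26.62467/60 = 36.443744
  S ⇒ negate
  Longitude: 98° + 8/60 + 0/3600 = 98 + 0.133333 + 0.000000 = 98.133333
  W ⇒ negate

1. 12.33750, -8.71613
2. 31.34687, -167.85424
3. -72.09522, -141.34617
4. -36.44374, -98.13333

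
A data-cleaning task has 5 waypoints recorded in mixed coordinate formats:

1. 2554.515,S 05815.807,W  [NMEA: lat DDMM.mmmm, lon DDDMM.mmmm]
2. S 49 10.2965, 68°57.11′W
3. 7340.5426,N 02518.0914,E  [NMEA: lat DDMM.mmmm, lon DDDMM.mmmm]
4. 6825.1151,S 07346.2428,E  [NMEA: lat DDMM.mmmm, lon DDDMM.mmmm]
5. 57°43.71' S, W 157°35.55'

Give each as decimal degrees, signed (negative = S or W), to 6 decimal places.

Point 1:
  φ: degrees = first 2 digits = 25, minutes = 54.515; 25 + 54.515/60 = 25.9085833
  S → negative
  Lon: split at 3 digits → 058° and 15.807′; 58 + 15.807/60 = 58.2634500
  hemisphere W, so the sign is −
Point 2:
  Lat: 49 + 10.2965/60 = 49.1716083
  hemisphere S, so the sign is −
  Longitude: 68 + 57.11/60 = 68.9518333
  W → negative
Point 3:
  φ: degrees = first 2 digits = 73, minutes = 40.5426; 73 + 40.5426/60 = 73.6757100
  N → positive
  Lon: degrees = first 3 digits = 25, minutes = 18.0914; 25 + 18.0914/60 = 25.3015233
  E → positive
Point 4:
  Lat: degrees = first 2 digits = 68, minutes = 25.1151; 68 + 25.1151/60 = 68.4185850
  S ⇒ negate
  Longitude: split at 3 digits → 073° and 46.2428′; 73 + 46.2428/60 = 73.7707133
  E ⇒ keep positive
Point 5:
  Lat: 57 + 43.71/60 = 57.7285000
  hemisphere S, so the sign is −
  λ: 157 + 35.55/60 = 157.5925000
  W ⇒ negate

1. -25.908583, -58.263450
2. -49.171608, -68.951833
3. 73.675710, 25.301523
4. -68.418585, 73.770713
5. -57.728500, -157.592500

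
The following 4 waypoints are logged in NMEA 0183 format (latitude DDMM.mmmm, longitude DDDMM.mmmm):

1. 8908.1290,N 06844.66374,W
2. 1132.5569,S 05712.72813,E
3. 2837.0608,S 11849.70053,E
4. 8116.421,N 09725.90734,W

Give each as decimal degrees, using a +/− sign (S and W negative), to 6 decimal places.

1. 89.135483, -68.744396
2. -11.542615, 57.212136
3. -28.617680, 118.828342
4. 81.273683, -97.431789

Point 1:
  φ: degrees = first 2 digits = 89, minutes = 8.129; 89 + 8.129/60 = 89.1354833
  N → positive
  λ: split at 3 digits → 068° and 44.66374′; 68 + 44.66374/60 = 68.7443957
  hemisphere W, so the sign is −
Point 2:
  Latitude: split at 2 digits → 11° and 32.5569′; 11 + 32.5569/60 = 11.5426150
  S → negative
  Lon: split at 3 digits → 057° and 12.72813′; 57 + 12.72813/60 = 57.2121355
  E ⇒ keep positive
Point 3:
  φ: degrees = first 2 digits = 28, minutes = 37.0608; 28 + 37.0608/60 = 28.6176800
  hemisphere S, so the sign is −
  Longitude: degrees = first 3 digits = 118, minutes = 49.70053; 118 + 49.70053/60 = 118.8283422
  E → positive
Point 4:
  φ: split at 2 digits → 81° and 16.421′; 81 + 16.421/60 = 81.2736833
  N ⇒ keep positive
  λ: split at 3 digits → 097° and 25.90734′; 97 + 25.90734/60 = 97.4317890
  hemisphere W, so the sign is −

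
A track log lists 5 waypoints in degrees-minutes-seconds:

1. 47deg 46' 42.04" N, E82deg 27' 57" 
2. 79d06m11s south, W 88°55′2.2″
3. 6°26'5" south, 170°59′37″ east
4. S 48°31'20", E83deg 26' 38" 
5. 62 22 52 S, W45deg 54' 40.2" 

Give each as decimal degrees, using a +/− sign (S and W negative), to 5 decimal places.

1. 47.77834, 82.46583
2. -79.10306, -88.91728
3. -6.43472, 170.99361
4. -48.52222, 83.44389
5. -62.38111, -45.91117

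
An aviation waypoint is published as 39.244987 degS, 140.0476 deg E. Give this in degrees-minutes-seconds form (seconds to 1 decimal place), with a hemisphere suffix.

39°14′42.0″ S, 140°02′51.4″ E

Latitude: 0.244987° → 14.69922′; 0.69922 × 60 = 41.953″
Longitude: 0.047600 × 60 = 2.85600′ → 2′, remainder × 60 = 51.360″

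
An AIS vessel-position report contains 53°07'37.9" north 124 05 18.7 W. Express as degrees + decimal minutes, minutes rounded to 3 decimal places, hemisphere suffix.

53° 7.632′ N, 124° 5.312′ W

Latitude: seconds/60 = 0.63167; minutes = 7 + 0.63167 = 7.63167
λ: seconds/60 = 0.31167; minutes = 5 + 0.31167 = 5.31167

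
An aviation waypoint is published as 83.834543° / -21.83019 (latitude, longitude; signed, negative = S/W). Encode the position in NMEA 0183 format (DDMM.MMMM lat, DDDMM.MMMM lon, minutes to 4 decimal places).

Latitude: fractional part 0.834543 → 50.072580 minutes
Longitude is negative → W; |value| = 21.830190
Lon: fractional part 0.830190 → 49.811400 minutes

8350.0726,N / 02149.8114,W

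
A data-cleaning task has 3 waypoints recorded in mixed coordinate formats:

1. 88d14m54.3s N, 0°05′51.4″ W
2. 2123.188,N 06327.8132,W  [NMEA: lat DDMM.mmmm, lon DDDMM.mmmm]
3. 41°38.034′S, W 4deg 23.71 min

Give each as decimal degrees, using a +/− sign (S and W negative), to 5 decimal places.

Point 1:
  Latitude: 88 + 14/60 + 54.3/3600 = 88.248417
  N ⇒ keep positive
  λ: 5′ + 51.4″ = 5.85667′; 0 + 5.85667/60 = 0.097611
  hemisphere W, so the sign is −
Point 2:
  φ: degrees = first 2 digits = 21, minutes = 23.188; 21 + 23.188/60 = 21.386467
  N → positive
  λ: split at 3 digits → 063° and 27.8132′; 63 + 27.8132/60 = 63.463553
  W → negative
Point 3:
  φ: 41 + 38.034/60 = 41.633900
  S → negative
  λ: 4 + 23.71/60 = 4.395167
  W ⇒ negate

1. 88.24842, -0.09761
2. 21.38647, -63.46355
3. -41.63390, -4.39517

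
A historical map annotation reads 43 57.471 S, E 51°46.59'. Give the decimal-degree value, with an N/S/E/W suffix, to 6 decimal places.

43.957850° S, 51.776500° E

Lat: 57.471′ = 0.957850°; total 43.9578500
Longitude: 46.59′ = 0.776500°; total 51.7765000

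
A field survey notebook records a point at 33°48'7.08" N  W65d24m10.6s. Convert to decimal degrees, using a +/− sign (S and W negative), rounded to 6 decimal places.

33.801967, -65.402944

Latitude: 48′ + 7.08″ = 48.11800′; 33 + 48.11800/60 = 33.8019667
N → positive
λ: 65° + 24/60 + 10.6/3600 = 65 + 0.400000 + 0.002944 = 65.4029444
hemisphere W, so the sign is −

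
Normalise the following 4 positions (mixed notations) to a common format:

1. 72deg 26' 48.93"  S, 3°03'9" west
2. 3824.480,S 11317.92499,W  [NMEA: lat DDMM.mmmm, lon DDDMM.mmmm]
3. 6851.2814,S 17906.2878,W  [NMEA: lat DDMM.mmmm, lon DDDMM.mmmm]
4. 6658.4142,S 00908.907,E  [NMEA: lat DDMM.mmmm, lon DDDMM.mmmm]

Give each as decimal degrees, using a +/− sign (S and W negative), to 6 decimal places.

1. -72.446925, -3.052500
2. -38.408000, -113.298750
3. -68.854690, -179.104797
4. -66.973570, 9.148450

Point 1:
  Lat: 26′ + 48.93″ = 26.81550′; 72 + 26.81550/60 = 72.4469250
  hemisphere S, so the sign is −
  λ: 3′ + 9″ = 3.15000′; 3 + 3.15000/60 = 3.0525000
  W ⇒ negate
Point 2:
  Lat: split at 2 digits → 38° and 24.48′; 38 + 24.48/60 = 38.4080000
  hemisphere S, so the sign is −
  Longitude: split at 3 digits → 113° and 17.92499′; 113 + 17.92499/60 = 113.2987498
  W ⇒ negate
Point 3:
  φ: degrees = first 2 digits = 68, minutes = 51.2814; 68 + 51.2814/60 = 68.8546900
  S → negative
  Longitude: split at 3 digits → 179° and 6.2878′; 179 + 6.2878/60 = 179.1047967
  W ⇒ negate
Point 4:
  φ: split at 2 digits → 66° and 58.4142′; 66 + 58.4142/60 = 66.9735700
  S ⇒ negate
  Longitude: degrees = first 3 digits = 9, minutes = 8.907; 9 + 8.907/60 = 9.1484500
  E → positive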